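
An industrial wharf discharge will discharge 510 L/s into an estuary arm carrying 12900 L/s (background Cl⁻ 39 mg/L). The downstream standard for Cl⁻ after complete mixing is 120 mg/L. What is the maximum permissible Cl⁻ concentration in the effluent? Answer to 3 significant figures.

2170 mg/L

At the limit, (Qr·Cr + Qe·Cₑ)/(Qr + Qe) = 120:
Cₑ = (13410·120 − 12900·39.00) / 510.0 = 2169 mg/L.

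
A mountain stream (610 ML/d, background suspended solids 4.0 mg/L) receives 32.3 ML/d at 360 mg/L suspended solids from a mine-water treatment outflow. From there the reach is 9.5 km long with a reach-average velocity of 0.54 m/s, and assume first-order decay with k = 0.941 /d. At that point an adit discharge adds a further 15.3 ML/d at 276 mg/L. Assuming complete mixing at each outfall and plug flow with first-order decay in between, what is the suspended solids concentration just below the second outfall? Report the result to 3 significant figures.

24.1 mg/L

Mixed concentration C = ΣQC/ΣQ = (610.0·4.000 + 32.30·360.0) / 642.3 = 14070/642.3 = 21.90 mg/L; combined flow 642.3 ML/d.
Travel time t = 9.5·1000 / 0.54 = 17590 s = 4.887 h.
Decay over the reach: 21.90·exp(−kt) = 21.90·0.8256 = 18.08 mg/L.
At the second outfall, C = (642.3·18.08 + 15.30·276.0) / (642.3 + 15.30) = 24.08 mg/L.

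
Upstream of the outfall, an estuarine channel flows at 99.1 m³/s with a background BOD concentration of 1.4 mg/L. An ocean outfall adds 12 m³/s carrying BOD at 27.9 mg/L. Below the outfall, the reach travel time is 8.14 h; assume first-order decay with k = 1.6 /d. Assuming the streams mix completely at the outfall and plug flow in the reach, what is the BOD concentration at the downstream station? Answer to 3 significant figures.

After mixing, C = (99.10·1.400 + 12.00·27.90) / 111.1 = 473.5/111.1 = 4.262 mg/L.
Applying C = C₀e^(−kt): 4.262 × 0.5812 = 2.477 mg/L.

2.48 mg/L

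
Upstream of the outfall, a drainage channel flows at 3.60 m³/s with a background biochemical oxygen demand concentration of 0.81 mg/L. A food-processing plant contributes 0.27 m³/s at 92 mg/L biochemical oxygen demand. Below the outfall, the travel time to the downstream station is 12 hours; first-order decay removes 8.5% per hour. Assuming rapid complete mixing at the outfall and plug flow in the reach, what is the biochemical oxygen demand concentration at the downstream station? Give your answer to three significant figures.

2.47 mg/L

After mixing, C = (3.600·0.8100 + 0.2700·92.00) / 3.870 = 27.76/3.870 = 7.172 mg/L.
8.5%/h lost → k = −ln(1 − 0.085) = 0.08883 h⁻¹.
Decay over the reach: 7.172·exp(−kt) = 7.172·0.3444 = 2.470 mg/L.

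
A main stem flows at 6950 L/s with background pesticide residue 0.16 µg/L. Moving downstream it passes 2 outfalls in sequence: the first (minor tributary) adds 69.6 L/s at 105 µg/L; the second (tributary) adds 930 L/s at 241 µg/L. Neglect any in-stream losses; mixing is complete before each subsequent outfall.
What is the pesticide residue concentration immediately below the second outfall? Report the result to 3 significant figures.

After outfall 1: Q = 6950 + 69.60 = 7020 L/s; C = (6950·0.1600 + 69.60·105.0)/7020 = 1.199 µg/L.
After outfall 2: Q = 7020 + 930.0 = 7950 L/s; C = (7020·1.199 + 930.0·241.0)/7950 = 29.25 µg/L.

29.3 µg/L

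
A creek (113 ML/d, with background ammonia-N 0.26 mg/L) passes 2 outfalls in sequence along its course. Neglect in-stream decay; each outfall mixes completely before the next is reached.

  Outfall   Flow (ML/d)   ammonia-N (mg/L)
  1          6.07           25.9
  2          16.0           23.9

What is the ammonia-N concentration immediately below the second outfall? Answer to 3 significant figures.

Outfall 1: combined Q = 119.1 ML/d; C = (113.0·0.2600 + 6.070·25.90)/119.1 = 1.567 mg/L.
Outfall 2: combined Q = 135.1 ML/d; C = (119.1·1.567 + 16.00·23.90)/135.1 = 4.213 mg/L.

4.21 mg/L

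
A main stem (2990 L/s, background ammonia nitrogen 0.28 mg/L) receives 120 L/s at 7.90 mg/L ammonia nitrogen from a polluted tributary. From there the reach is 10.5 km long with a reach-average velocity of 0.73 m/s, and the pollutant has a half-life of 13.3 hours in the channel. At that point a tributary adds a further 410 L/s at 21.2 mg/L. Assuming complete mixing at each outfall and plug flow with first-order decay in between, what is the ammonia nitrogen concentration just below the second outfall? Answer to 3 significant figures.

2.88 mg/L

Mass balance: C = (2990·0.2800 + 120.0·7.900) / 3110 = 1785/3110 = 0.5740 mg/L; combined flow 3110 L/s.
Travel time t = 10.5·1000 / 0.73 = 14380 s = 3.995 h.
Half-life 13.3 h → k = ln 2 / 13.3 = 0.05212 h⁻¹ = 1.251 d⁻¹.
Applying C = C₀e^(−kt): 0.5740 × 0.8120 = 0.4661 mg/L.
At the second outfall, C = (3110·0.4661 + 410.0·21.20) / (3110 + 410.0) = 2.881 mg/L.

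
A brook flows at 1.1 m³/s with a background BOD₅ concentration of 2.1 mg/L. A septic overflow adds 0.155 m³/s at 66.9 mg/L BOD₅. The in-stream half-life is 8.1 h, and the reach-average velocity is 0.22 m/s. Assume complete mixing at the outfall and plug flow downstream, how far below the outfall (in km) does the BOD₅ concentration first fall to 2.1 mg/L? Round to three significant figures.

14.5 km

Mixed concentration C = ΣQC/ΣQ = (1.100·2.100 + 0.1550·66.90) / 1.255 = 12.68/1.255 = 10.10 mg/L.
Half-life 8.1 h → k = ln 2 / 8.1 = 0.08557 h⁻¹ = 2.054 d⁻¹.
Set 10.10·exp(−k·t) = 2.1 → t = ln(10.10/2.1)/k = 66090 s = 18.36 h.
Distance = v·t = 0.22·66090 = 14540 m = 14.54 km.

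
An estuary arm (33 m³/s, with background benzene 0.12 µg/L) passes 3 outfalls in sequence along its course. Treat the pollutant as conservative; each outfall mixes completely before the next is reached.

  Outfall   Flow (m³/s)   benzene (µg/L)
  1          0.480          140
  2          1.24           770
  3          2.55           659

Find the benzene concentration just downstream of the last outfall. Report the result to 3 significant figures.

After outfall 1: Q = 33.00 + 0.4800 = 33.48 m³/s; C = (33.00·0.1200 + 0.4800·140.0)/33.48 = 2.125 µg/L.
After outfall 2: Q = 33.48 + 1.240 = 34.72 m³/s; C = (33.48·2.125 + 1.240·770.0)/34.72 = 29.55 µg/L.
After outfall 3: Q = 34.72 + 2.550 = 37.27 m³/s; C = (34.72·29.55 + 2.550·659.0)/37.27 = 72.62 µg/L.

72.6 µg/L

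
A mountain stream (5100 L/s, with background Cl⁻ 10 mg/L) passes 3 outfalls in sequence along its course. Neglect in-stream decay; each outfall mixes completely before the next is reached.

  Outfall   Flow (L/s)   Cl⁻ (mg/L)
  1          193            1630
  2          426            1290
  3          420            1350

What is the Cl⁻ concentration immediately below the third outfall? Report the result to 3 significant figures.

Outfall 1: combined Q = 5293 L/s; C = (5100·10.00 + 193.0·1630)/5293 = 69.07 mg/L.
Outfall 2: combined Q = 5719 L/s; C = (5293·69.07 + 426.0·1290)/5719 = 160.0 mg/L.
Outfall 3: combined Q = 6139 L/s; C = (5719·160.0 + 420.0·1350)/6139 = 241.4 mg/L.

241 mg/L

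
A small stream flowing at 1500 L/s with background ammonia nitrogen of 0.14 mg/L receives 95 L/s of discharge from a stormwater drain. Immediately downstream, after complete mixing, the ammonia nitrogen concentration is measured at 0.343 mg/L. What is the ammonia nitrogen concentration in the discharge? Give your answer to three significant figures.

Mass balance: 1500·0.1400 + 95.00·Cₑ = 1595·0.3430
→ Cₑ = (1595·0.3430 − 1500·0.1400) / 95.00 = 3.548 mg/L.

3.55 mg/L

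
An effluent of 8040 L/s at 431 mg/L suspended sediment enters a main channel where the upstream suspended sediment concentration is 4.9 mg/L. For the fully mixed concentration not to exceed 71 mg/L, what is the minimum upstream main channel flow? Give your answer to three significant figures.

43800 L/s

Set C_mix = 71: (Q·4.900 + 8040·431.0) / (Q + 8040) = 71
→ Q = 8040·(431.0 − 71)/(71 − 4.900) = 43790 L/s.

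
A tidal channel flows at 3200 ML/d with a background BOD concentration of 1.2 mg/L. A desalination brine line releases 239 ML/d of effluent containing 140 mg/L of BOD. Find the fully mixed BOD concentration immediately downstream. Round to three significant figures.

10.8 mg/L

Flow-weighted average: C = (3200·1.200 + 239.0·140.0) / 3439 = 37300/3439 = 10.85 mg/L.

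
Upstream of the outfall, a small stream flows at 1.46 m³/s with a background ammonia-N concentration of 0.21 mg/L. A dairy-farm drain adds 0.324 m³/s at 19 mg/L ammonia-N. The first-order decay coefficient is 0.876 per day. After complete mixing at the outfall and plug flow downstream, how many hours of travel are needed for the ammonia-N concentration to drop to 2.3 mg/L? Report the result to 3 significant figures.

12.4 h

Mass balance: C = (1.460·0.2100 + 0.3240·19.00) / 1.784 = 6.463/1.784 = 3.623 mg/L.
3.623·exp(−k·t) = 2.3 → t = ln(3.623/2.3)/k = 44800 s = 12.45 h.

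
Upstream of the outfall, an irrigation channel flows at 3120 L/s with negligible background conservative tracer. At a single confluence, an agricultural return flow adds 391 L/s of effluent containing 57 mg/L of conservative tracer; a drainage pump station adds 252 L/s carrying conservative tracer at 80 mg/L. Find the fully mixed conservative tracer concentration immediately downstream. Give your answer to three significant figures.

Conservation of mass: C = (3120·0 + 391.0·57.00 + 252.0·80.00) / 3763 = 42450/3763 = 11.28 mg/L.

11.3 mg/L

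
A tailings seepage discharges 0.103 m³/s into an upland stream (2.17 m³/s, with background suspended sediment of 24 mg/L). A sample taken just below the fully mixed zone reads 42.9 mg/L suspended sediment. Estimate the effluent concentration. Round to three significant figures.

Mass balance: 2.170·24.00 + 0.1030·Cₑ = 2.273·42.90
→ Cₑ = (2.273·42.90 − 2.170·24.00) / 0.1030 = 441.1 mg/L.

441 mg/L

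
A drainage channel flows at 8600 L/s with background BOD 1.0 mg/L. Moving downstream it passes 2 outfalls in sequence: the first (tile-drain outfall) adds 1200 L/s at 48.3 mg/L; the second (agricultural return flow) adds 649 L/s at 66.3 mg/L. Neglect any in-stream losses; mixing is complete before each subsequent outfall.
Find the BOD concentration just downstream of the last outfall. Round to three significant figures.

Below outfall 1: Q → 9800 L/s, C = (8600·1.000 + 1200·48.30)/9800 = 6.792 mg/L.
Below outfall 2: Q → 10450 L/s, C = (9800·6.792 + 649.0·66.30)/10450 = 10.49 mg/L.

10.5 mg/L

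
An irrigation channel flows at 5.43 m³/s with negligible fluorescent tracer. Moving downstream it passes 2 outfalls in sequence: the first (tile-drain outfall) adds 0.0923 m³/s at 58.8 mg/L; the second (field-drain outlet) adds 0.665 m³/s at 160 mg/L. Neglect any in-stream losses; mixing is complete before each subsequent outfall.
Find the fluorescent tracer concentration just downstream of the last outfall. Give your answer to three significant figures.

18.1 mg/L

Below outfall 1: Q → 5.522 m³/s, C = (5.430·0 + 0.09230·58.80)/5.522 = 0.9828 mg/L.
Below outfall 2: Q → 6.187 m³/s, C = (5.522·0.9828 + 0.6650·160.0)/6.187 = 18.07 mg/L.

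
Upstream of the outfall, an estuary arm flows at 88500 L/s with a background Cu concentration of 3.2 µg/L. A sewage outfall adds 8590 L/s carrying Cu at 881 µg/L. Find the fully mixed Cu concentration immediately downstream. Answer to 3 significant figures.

Mass balance: C = (88500·3.200 + 8590·881.0) / 97090 = 7851000/97090 = 80.86 µg/L.

80.9 µg/L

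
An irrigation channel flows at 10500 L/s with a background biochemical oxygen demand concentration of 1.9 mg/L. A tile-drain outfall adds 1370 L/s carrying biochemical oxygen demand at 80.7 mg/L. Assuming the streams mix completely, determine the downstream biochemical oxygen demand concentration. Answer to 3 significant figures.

Mass balance: C = (10500·1.900 + 1370·80.70) / 11870 = 130500/11870 = 10.99 mg/L.

11.0 mg/L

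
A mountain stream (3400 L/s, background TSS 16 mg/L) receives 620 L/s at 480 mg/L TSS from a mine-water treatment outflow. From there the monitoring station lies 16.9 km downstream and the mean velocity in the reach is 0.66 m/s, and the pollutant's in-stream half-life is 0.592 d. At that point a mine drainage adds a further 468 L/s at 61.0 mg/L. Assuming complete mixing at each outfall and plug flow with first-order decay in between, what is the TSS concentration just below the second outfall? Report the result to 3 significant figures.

61.8 mg/L

After mixing, C = (3400·16.00 + 620.0·480.0) / 4020 = 352000/4020 = 87.56 mg/L; combined flow 4020 L/s.
Travel time t = 16.9·1000 / 0.66 = 25610 s = 7.113 h.
Half-life 0.592 d → k = ln 2 / 0.592 = 1.171 d⁻¹.
After decay, C = 87.56 × e^(−kt) = 87.56 × 0.7068 = 61.89 mg/L.
Second outfall: C = (4020·61.89 + 468.0·61.00)/4488 = 61.80 mg/L.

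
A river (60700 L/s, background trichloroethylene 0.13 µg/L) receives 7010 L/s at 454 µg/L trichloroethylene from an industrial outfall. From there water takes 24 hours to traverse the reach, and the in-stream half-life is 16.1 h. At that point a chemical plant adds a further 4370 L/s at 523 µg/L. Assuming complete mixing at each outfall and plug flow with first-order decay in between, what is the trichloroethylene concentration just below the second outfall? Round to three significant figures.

47.5 µg/L

Mass balance: C = (60700·0.1300 + 7010·454.0) / 67710 = 3190000/67710 = 47.12 µg/L; combined flow 67710 L/s.
Half-life 16.1 h → k = ln 2 / 16.1 = 0.04305 h⁻¹ = 1.033 d⁻¹.
First-order decay: C = 47.12·exp(−k·t) = 47.12·0.3558 = 16.77 µg/L.
At the second outfall, C = (67710·16.77 + 4370·523.0) / (67710 + 4370) = 47.46 µg/L.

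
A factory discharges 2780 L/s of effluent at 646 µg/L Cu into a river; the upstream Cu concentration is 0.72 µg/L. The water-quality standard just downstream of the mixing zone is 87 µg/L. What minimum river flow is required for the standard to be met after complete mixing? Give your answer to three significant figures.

18000 L/s

Set C_mix = 87: (Q·0.7200 + 2780·646.0) / (Q + 2780) = 87
→ Q = 2780·(646.0 − 87)/(87 − 0.7200) = 18010 L/s.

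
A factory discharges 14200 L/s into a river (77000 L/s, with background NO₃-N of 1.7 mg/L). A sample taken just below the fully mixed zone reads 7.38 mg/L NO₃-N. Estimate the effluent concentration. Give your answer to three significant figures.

38.2 mg/L

Mass balance: 77000·1.700 + 14200·Cₑ = 91200·7.380
→ Cₑ = (91200·7.380 − 77000·1.700) / 14200 = 38.18 mg/L.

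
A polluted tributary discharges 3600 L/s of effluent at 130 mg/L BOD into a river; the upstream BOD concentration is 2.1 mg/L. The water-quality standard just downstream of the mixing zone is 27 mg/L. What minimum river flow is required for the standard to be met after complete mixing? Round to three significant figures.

14900 L/s

Set C_mix = 27: (Q·2.100 + 3600·130.0) / (Q + 3600) = 27
→ Q = 3600·(130.0 − 27)/(27 − 2.100) = 14890 L/s.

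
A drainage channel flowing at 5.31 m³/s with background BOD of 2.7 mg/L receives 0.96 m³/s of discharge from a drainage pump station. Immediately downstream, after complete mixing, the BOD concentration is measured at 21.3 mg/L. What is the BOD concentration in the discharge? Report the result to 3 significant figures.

Mass balance: 5.310·2.700 + 0.9600·Cₑ = 6.270·21.30
→ Cₑ = (6.270·21.30 − 5.310·2.700) / 0.9600 = 124.2 mg/L.

124 mg/L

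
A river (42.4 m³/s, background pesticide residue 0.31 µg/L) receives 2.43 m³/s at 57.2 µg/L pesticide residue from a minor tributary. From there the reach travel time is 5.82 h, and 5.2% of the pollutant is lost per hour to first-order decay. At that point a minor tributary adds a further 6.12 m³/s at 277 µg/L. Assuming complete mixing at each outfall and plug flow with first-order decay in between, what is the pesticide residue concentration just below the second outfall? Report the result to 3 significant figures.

After mixing, C = (42.40·0.3100 + 2.430·57.20) / 44.83 = 152.1/44.83 = 3.394 µg/L; combined flow 44.83 m³/s.
5.2%/h lost → k = −ln(1 − 0.052) = 0.05340 h⁻¹.
After decay, C = 3.394 × e^(−kt) = 3.394 × 0.7329 = 2.487 µg/L.
At the second outfall, C = (44.83·2.487 + 6.120·277.0) / (44.83 + 6.120) = 35.46 µg/L.

35.5 µg/L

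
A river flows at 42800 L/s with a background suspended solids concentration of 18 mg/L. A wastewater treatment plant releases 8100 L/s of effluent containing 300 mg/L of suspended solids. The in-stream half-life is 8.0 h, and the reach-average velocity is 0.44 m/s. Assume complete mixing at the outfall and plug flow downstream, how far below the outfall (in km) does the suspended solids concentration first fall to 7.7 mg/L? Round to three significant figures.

38.4 km

After mixing, C = (42800·18.00 + 8100·300.0) / 50900 = 3200000/50900 = 62.88 mg/L.
Half-life 8.0 h → k = ln 2 / 8.0 = 0.08664 h⁻¹ = 2.079 d⁻¹.
Set 62.88·exp(−k·t) = 7.7 → t = ln(62.88/7.7)/k = 87250 s = 24.24 h.
Distance = v·t = 0.44·87250 = 38390 m = 38.39 km.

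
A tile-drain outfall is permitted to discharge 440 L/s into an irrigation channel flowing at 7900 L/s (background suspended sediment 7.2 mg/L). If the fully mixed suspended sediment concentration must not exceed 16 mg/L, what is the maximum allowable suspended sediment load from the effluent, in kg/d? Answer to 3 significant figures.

6610 kg/d

Mass balance at the limit: 7900·7.200 + 440.0·Cₑ = 8340·16 → Cₑ = 174.0 mg/L.
440.0 L/s = 0.4400 m³/s. Load = 0.4400 m³/s × 174.0 g/m³ × 86 400 s/d = 6615 kg/d.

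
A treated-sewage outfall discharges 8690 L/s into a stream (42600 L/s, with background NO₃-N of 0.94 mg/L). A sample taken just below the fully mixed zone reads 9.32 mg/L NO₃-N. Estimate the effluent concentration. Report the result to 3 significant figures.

Mass balance: 42600·0.9400 + 8690·Cₑ = 51290·9.320
→ Cₑ = (51290·9.320 − 42600·0.9400) / 8690 = 50.40 mg/L.

50.4 mg/L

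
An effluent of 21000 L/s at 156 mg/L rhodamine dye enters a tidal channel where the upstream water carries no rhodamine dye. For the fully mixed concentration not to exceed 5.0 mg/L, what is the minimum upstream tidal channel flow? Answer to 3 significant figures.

634000 L/s

Set C_mix = 5.0: (Q·0 + 21000·156.0) / (Q + 21000) = 5.0
→ Q = 21000·(156.0 − 5.0)/(5.0 − 0) = 634200 L/s.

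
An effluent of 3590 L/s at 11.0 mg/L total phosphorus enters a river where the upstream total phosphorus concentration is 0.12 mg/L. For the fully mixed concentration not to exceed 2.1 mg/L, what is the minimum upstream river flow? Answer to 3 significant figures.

16100 L/s

Set C_mix = 2.1: (Q·0.1200 + 3590·11.00) / (Q + 3590) = 2.1
→ Q = 3590·(11.00 − 2.1)/(2.1 − 0.1200) = 16140 L/s.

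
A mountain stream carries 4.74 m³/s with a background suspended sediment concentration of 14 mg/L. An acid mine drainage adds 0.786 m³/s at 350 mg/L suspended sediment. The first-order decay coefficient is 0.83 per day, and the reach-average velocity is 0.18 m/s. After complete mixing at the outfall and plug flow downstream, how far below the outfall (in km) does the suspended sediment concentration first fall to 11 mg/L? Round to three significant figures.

After mixing, C = (4.740·14.00 + 0.7860·350.0) / 5.526 = 341.5/5.526 = 61.79 mg/L.
Set 61.79·exp(−k·t) = 11 → t = ln(61.79/11)/k = 179700 s = 49.90 h.
Distance = v·t = 0.18·179700 = 32340 m = 32.34 km.

32.3 km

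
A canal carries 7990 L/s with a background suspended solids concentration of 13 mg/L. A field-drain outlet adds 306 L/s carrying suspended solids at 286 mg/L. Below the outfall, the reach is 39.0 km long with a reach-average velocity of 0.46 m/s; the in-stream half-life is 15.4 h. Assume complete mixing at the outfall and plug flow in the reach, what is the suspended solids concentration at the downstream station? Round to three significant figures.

7.99 mg/L

Conservation of mass: C = (7990·13.00 + 306.0·286.0) / 8296 = 191400/8296 = 23.07 mg/L.
Travel time t = 39.0·1000 / 0.46 = 84780 s = 23.55 h.
Half-life 15.4 h → k = ln 2 / 15.4 = 0.04501 h⁻¹ = 1.080 d⁻¹.
First-order decay: C = 23.07·exp(−k·t) = 23.07·0.3465 = 7.993 mg/L.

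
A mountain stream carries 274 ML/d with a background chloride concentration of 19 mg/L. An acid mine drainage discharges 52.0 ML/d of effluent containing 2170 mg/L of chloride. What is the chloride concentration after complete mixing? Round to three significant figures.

After mixing, C = (274.0·19.00 + 52.00·2170) / 326.0 = 118000/326.0 = 362.1 mg/L.

362 mg/L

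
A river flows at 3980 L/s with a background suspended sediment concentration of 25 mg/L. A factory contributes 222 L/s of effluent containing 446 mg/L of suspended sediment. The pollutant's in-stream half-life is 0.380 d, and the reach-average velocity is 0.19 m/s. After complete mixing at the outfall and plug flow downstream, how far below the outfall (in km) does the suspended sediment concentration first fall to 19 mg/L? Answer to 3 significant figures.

Mass balance: C = (3980·25.00 + 222.0·446.0) / 4202 = 198500/4202 = 47.24 mg/L.
Half-life 0.380 d → k = ln 2 / 0.380 = 1.824 d⁻¹.
Set 47.24·exp(−k·t) = 19 → t = ln(47.24/19)/k = 43140 s = 11.98 h.
Distance = v·t = 0.19·43140 = 8197 m = 8.197 km.

8.20 km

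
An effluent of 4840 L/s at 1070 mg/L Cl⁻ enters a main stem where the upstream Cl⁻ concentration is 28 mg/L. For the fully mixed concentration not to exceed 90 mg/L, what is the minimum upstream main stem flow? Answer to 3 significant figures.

76500 L/s

Set C_mix = 90: (Q·28.00 + 4840·1070) / (Q + 4840) = 90
→ Q = 4840·(1070 − 90)/(90 − 28.00) = 76500 L/s.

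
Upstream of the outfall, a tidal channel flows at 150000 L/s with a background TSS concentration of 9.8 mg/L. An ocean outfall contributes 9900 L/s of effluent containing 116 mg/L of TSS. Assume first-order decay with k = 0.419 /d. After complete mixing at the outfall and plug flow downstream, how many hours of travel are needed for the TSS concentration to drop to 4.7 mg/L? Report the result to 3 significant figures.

Mixed concentration C = ΣQC/ΣQ = (150000·9.800 + 9900·116.0) / 159900 = 2618000/159900 = 16.38 mg/L.
16.38·exp(−k·t) = 4.7 → t = ln(16.38/4.7)/k = 257400 s = 71.50 h.

71.5 h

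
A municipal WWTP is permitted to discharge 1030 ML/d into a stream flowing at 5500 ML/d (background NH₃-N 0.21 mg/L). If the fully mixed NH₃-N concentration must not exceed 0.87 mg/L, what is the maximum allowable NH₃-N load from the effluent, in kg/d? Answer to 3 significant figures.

Mass balance at the limit: 5500·0.2100 + 1030·Cₑ = 6530·0.87 → Cₑ = 4.394 mg/L.
1030 ML/d = 11.92 m³/s. Load = 11.92 m³/s × 4.394 g/m³ × 86 400 s/d = 4526 kg/d.

4530 kg/d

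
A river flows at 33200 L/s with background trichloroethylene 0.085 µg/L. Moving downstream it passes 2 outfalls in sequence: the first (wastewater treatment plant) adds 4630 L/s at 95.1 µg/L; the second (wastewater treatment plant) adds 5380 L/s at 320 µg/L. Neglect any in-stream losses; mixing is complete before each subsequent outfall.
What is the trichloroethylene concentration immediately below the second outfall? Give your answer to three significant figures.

50.1 µg/L

Below outfall 1: Q → 37830 L/s, C = (33200·0.08500 + 4630·95.10)/37830 = 11.71 µg/L.
Below outfall 2: Q → 43210 L/s, C = (37830·11.71 + 5380·320.0)/43210 = 50.10 µg/L.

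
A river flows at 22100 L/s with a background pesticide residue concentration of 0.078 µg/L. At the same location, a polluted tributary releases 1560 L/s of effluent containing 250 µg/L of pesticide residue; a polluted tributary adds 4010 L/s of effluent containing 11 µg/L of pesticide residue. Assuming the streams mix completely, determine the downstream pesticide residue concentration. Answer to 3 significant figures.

15.8 µg/L

Mixed concentration C = ΣQC/ΣQ = (22100·0.07800 + 1560·250.0 + 4010·11.00) / 27670 = 435800/27670 = 15.75 µg/L.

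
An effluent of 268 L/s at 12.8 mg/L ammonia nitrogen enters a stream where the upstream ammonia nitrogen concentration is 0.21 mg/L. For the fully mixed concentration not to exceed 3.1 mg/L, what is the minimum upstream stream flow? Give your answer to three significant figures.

Set C_mix = 3.1: (Q·0.2100 + 268.0·12.80) / (Q + 268.0) = 3.1
→ Q = 268.0·(12.80 − 3.1)/(3.1 − 0.2100) = 899.5 L/s.

900 L/s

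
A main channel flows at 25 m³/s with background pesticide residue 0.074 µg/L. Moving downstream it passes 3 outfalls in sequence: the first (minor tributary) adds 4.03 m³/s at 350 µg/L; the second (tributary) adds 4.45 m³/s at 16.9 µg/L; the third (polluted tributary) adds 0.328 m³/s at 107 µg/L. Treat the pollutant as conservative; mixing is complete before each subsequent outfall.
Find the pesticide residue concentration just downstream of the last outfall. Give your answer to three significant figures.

Below outfall 1: Q → 29.03 m³/s, C = (25.00·0.07400 + 4.030·350.0)/29.03 = 48.65 µg/L.
Below outfall 2: Q → 33.48 m³/s, C = (29.03·48.65 + 4.450·16.90)/33.48 = 44.43 µg/L.
Below outfall 3: Q → 33.81 m³/s, C = (33.48·44.43 + 0.3280·107.0)/33.81 = 45.04 µg/L.

45.0 µg/L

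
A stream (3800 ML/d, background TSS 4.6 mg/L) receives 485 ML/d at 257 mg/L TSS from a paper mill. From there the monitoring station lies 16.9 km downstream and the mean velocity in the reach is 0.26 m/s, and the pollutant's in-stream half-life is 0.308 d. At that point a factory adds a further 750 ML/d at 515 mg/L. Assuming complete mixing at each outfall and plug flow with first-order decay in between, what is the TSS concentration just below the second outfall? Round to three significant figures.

After mixing, C = (3800·4.600 + 485.0·257.0) / 4285 = 142100/4285 = 33.17 mg/L; combined flow 4285 ML/d.
Travel time t = 16.9·1000 / 0.26 = 65000 s = 18.06 h.
Half-life 0.308 d → k = ln 2 / 0.308 = 2.250 d⁻¹.
Decay over the reach: 33.17·exp(−kt) = 33.17·0.1840 = 6.101 mg/L.
At the second outfall, C = (4285·6.101 + 750.0·515.0) / (4285 + 750.0) = 81.91 mg/L.

81.9 mg/L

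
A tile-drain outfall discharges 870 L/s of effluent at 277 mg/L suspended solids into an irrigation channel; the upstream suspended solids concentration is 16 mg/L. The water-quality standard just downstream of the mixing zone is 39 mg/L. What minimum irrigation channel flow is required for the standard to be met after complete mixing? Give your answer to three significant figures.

9000 L/s

Set C_mix = 39: (Q·16.00 + 870.0·277.0) / (Q + 870.0) = 39
→ Q = 870.0·(277.0 − 39)/(39 − 16.00) = 9003 L/s.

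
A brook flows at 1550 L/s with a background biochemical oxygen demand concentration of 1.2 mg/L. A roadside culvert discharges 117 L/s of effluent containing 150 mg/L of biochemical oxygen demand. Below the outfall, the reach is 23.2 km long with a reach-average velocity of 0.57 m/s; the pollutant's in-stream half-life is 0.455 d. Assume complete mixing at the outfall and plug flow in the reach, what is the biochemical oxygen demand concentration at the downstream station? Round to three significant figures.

Mass balance: C = (1550·1.200 + 117.0·150.0) / 1667 = 19410/1667 = 11.64 mg/L.
Travel time t = 23.2·1000 / 0.57 = 40700 s = 11.31 h.
Half-life 0.455 d → k = ln 2 / 0.455 = 1.523 d⁻¹.
After decay, C = 11.64 × e^(−kt) = 11.64 × 0.4879 = 5.681 mg/L.

5.68 mg/L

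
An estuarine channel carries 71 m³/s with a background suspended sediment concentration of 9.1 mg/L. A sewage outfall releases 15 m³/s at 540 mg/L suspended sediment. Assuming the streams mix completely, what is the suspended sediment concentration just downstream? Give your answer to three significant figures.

102 mg/L

After mixing, C = (71.00·9.100 + 15.00·540.0) / 86.00 = 8746/86.00 = 101.7 mg/L.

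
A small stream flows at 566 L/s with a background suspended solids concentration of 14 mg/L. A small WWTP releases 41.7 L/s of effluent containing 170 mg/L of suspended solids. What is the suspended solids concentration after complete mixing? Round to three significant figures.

After mixing, C = (566.0·14.00 + 41.70·170.0) / 607.7 = 15010/607.7 = 24.70 mg/L.

24.7 mg/L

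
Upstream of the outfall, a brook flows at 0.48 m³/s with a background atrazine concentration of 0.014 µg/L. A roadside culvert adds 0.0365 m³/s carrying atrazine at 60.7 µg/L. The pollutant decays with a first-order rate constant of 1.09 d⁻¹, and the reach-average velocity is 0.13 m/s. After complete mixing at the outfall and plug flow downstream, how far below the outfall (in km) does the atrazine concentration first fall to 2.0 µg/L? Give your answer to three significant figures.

7.89 km

Conservation of mass: C = (0.4800·0.01400 + 0.03650·60.70) / 0.5165 = 2.222/0.5165 = 4.303 µg/L.
Set 4.303·exp(−k·t) = 2.0 → t = ln(4.303/2.0)/k = 60720 s = 16.87 h.
Distance = v·t = 0.13·60720 = 7894 m = 7.894 km.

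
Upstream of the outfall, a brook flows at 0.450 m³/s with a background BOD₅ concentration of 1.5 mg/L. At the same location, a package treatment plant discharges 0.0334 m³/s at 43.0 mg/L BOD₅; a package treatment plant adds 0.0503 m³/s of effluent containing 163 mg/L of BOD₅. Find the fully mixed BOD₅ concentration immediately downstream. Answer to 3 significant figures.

19.3 mg/L

Flow-weighted average: C = (0.4500·1.500 + 0.03340·43.00 + 0.05030·163.0) / 0.5337 = 10.31/0.5337 = 19.32 mg/L.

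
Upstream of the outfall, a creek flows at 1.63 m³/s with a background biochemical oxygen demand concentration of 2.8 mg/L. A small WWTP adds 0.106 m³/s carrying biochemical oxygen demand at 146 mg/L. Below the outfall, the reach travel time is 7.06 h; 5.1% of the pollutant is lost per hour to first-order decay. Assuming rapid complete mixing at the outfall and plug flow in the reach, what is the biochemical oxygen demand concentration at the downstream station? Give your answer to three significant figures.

7.98 mg/L

Mixed concentration C = ΣQC/ΣQ = (1.630·2.800 + 0.1060·146.0) / 1.736 = 20.04/1.736 = 11.54 mg/L.
5.1%/h lost → k = −ln(1 − 0.051) = 0.05235 h⁻¹.
Applying C = C₀e^(−kt): 11.54 × 0.6910 = 7.977 mg/L.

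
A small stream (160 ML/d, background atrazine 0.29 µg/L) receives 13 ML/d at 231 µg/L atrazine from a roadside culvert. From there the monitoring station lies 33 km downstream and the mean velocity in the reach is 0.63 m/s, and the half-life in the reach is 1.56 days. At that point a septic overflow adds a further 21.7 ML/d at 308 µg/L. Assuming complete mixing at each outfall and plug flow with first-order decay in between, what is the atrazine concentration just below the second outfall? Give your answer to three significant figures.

Conservation of mass: C = (160.0·0.2900 + 13.00·231.0) / 173.0 = 3049/173.0 = 17.63 µg/L; combined flow 173.0 ML/d.
Travel time t = 33·1000 / 0.63 = 52380 s = 14.55 h.
Half-life 1.56 d → k = ln 2 / 1.56 = 0.4443 d⁻¹.
After decay, C = 17.63 × e^(−kt) = 17.63 × 0.7639 = 13.46 µg/L.
At the second outfall, C = (173.0·13.46 + 21.70·308.0) / (173.0 + 21.70) = 46.29 µg/L.

46.3 µg/L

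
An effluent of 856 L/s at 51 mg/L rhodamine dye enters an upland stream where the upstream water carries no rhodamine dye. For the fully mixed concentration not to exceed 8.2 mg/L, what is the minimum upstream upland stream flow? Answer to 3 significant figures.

4470 L/s

Set C_mix = 8.2: (Q·0 + 856.0·51.00) / (Q + 856.0) = 8.2
→ Q = 856.0·(51.00 − 8.2)/(8.2 − 0) = 4468 L/s.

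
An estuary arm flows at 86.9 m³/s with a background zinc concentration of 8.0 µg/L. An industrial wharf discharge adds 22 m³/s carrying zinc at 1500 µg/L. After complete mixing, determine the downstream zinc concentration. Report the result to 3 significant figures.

Conservation of mass: C = (86.90·8.000 + 22.00·1500) / 108.9 = 33700/108.9 = 309.4 µg/L.

309 µg/L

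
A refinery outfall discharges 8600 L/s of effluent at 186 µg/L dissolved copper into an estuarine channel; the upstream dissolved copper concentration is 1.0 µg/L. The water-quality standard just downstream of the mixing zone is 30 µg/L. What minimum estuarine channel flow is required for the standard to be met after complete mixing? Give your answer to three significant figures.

Set C_mix = 30: (Q·1.000 + 8600·186.0) / (Q + 8600) = 30
→ Q = 8600·(186.0 − 30)/(30 − 1.000) = 46260 L/s.

46300 L/s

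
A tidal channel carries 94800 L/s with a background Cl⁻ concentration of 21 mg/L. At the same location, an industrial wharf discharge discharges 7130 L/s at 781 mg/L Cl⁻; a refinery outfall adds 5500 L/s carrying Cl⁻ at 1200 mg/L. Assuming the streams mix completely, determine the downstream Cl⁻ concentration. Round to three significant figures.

132 mg/L

After mixing, C = (94800·21.00 + 7130·781.0 + 5500·1200) / 107400 = 14160000/107400 = 131.8 mg/L.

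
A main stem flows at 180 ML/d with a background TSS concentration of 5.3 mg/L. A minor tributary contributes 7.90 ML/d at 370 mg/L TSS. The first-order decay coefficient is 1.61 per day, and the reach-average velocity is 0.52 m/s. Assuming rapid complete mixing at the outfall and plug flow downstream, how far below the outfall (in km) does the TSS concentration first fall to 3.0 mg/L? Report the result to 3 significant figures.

Mass balance: C = (180.0·5.300 + 7.900·370.0) / 187.9 = 3877/187.9 = 20.63 mg/L.
Set 20.63·exp(−k·t) = 3.0 → t = ln(20.63/3.0)/k = 103500 s = 28.74 h.
Distance = v·t = 0.52·103500 = 53810 m = 53.81 km.

53.8 km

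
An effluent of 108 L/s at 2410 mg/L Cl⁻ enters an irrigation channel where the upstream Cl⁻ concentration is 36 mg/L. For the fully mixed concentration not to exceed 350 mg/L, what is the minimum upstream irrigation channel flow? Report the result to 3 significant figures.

709 L/s

Set C_mix = 350: (Q·36.00 + 108.0·2410) / (Q + 108.0) = 350
→ Q = 108.0·(2410 − 350)/(350 − 36.00) = 708.5 L/s.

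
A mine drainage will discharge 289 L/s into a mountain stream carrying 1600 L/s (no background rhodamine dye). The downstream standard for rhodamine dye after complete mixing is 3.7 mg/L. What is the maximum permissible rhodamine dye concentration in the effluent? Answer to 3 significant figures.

At the limit, (Qr·Cr + Qe·Cₑ)/(Qr + Qe) = 3.7:
Cₑ = (1889·3.7 − 1600·0) / 289.0 = 24.18 mg/L.

24.2 mg/L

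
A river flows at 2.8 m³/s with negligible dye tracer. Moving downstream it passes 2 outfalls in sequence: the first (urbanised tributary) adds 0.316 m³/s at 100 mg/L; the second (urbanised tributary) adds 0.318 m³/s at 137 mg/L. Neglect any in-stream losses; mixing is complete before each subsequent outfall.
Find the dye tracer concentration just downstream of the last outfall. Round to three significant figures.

Below outfall 1: Q → 3.116 m³/s, C = (2.800·0 + 0.3160·100.0)/3.116 = 10.14 mg/L.
Below outfall 2: Q → 3.434 m³/s, C = (3.116·10.14 + 0.3180·137.0)/3.434 = 21.89 mg/L.

21.9 mg/L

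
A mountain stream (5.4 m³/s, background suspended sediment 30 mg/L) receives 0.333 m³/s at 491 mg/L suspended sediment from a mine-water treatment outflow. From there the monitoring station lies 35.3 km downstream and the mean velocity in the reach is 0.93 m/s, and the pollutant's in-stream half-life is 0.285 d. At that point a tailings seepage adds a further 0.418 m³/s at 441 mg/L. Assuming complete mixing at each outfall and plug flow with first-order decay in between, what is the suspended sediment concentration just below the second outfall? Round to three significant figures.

48.1 mg/L

Mass balance: C = (5.400·30.00 + 0.3330·491.0) / 5.733 = 325.5/5.733 = 56.78 mg/L; combined flow 5.733 m³/s.
Travel time t = 35.3·1000 / 0.93 = 37960 s = 10.54 h.
Half-life 0.285 d → k = ln 2 / 0.285 = 2.432 d⁻¹.
First-order decay: C = 56.78·exp(−k·t) = 56.78·0.3435 = 19.51 mg/L.
Second outfall: C = (5.733·19.51 + 0.4180·441.0)/6.151 = 48.15 mg/L.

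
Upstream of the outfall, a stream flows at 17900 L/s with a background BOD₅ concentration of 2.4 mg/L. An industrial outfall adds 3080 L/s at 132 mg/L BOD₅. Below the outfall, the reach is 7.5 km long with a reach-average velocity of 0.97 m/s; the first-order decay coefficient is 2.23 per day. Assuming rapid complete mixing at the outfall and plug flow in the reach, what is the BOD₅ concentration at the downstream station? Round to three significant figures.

Mixed concentration C = ΣQC/ΣQ = (17900·2.400 + 3080·132.0) / 20980 = 449500/20980 = 21.43 mg/L.
Travel time t = 7.5·1000 / 0.97 = 7732 s = 2.148 h.
Applying C = C₀e^(−kt): 21.43 × 0.8191 = 17.55 mg/L.

17.5 mg/L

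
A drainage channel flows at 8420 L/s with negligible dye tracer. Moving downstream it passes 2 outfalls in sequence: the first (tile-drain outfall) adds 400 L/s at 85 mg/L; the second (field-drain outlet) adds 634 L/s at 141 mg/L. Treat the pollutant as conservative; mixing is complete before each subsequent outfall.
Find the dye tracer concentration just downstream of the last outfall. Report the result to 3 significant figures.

Below outfall 1: Q → 8820 L/s, C = (8420·0 + 400.0·85.00)/8820 = 3.855 mg/L.
Below outfall 2: Q → 9454 L/s, C = (8820·3.855 + 634.0·141.0)/9454 = 13.05 mg/L.

13.1 mg/L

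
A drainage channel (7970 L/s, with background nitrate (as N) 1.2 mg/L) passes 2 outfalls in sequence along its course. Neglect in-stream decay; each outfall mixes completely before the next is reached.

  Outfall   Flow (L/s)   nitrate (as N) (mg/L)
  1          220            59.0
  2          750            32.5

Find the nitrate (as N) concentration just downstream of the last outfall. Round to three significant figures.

5.25 mg/L

After outfall 1: Q = 7970 + 220.0 = 8190 L/s; C = (7970·1.200 + 220.0·59.00)/8190 = 2.753 mg/L.
After outfall 2: Q = 8190 + 750.0 = 8940 L/s; C = (8190·2.753 + 750.0·32.50)/8940 = 5.248 mg/L.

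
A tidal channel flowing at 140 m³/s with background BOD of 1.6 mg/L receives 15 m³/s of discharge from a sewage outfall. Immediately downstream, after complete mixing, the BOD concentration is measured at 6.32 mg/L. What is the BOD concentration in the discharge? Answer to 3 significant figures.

Mass balance: 140.0·1.600 + 15.00·Cₑ = 155.0·6.320
→ Cₑ = (155.0·6.320 − 140.0·1.600) / 15.00 = 50.37 mg/L.

50.4 mg/L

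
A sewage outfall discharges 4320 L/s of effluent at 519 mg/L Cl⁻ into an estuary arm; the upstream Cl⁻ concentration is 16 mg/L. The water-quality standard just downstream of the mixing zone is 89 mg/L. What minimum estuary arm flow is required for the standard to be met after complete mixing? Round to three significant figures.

Set C_mix = 89: (Q·16.00 + 4320·519.0) / (Q + 4320) = 89
→ Q = 4320·(519.0 − 89)/(89 − 16.00) = 25450 L/s.

25400 L/s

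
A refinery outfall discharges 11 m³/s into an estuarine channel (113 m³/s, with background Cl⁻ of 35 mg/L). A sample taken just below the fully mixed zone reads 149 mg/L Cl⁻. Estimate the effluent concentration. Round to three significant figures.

1320 mg/L

Mass balance: 113.0·35.00 + 11.00·Cₑ = 124.0·149.0
→ Cₑ = (124.0·149.0 − 113.0·35.00) / 11.00 = 1320 mg/L.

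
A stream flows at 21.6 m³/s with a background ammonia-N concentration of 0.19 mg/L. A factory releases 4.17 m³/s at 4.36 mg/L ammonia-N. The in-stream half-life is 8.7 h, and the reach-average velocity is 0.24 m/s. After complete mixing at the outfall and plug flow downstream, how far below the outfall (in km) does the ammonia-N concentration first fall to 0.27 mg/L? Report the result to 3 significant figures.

Conservation of mass: C = (21.60·0.1900 + 4.170·4.360) / 25.77 = 22.29/25.77 = 0.8648 mg/L.
Half-life 8.7 h → k = ln 2 / 8.7 = 0.07967 h⁻¹ = 1.912 d⁻¹.
Set 0.8648·exp(−k·t) = 0.27 → t = ln(0.8648/0.27)/k = 52600 s = 14.61 h.
Distance = v·t = 0.24·52600 = 12620 m = 12.62 km.

12.6 km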